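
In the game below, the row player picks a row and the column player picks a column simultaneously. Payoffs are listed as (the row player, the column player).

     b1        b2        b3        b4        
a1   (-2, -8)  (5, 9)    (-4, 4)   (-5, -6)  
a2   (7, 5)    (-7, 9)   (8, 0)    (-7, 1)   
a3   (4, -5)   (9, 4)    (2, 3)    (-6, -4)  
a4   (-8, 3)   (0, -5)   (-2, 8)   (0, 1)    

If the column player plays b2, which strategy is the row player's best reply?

a3

With the column player fixed at b2, the row player's payoffs are: a1 → 5, a2 → -7, a3 → 9, a4 → 0.
The maximum is 9, achieved by a3.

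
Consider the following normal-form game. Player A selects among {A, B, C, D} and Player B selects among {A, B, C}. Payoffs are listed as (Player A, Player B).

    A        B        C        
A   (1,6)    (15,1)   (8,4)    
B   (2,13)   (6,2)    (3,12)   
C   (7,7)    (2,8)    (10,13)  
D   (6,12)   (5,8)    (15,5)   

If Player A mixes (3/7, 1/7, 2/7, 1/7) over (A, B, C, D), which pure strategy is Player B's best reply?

A

Compute Player B's expected payoff from each pure strategy against the given mix.
A: (3/7)·6 + (1/7)·13 + (2/7)·7 + (1/7)·12 = 57/7
B: (3/7)·1 + (1/7)·2 + (2/7)·8 + (1/7)·8 = 29/7
C: (3/7)·4 + (1/7)·12 + (2/7)·13 + (1/7)·5 = 55/7
Highest expected payoff is 57/7, from A.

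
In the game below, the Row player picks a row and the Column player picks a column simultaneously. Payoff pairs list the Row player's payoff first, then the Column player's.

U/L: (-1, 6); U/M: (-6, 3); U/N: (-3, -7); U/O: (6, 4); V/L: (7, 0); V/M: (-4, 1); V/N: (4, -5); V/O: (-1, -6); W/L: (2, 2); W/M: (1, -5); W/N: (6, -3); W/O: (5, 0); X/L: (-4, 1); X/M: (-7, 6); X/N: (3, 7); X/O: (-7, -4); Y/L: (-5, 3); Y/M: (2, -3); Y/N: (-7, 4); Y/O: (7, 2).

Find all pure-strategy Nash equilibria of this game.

No pure-strategy Nash equilibrium

Find each player's best response to every opponent strategy; NE are the intersections.
The Row player's best responses — vs L: V (payoff 7); vs M: Y (payoff 2); vs N: W (payoff 6); vs O: Y (payoff 7).
The Column player's best responses — vs U: L (payoff 6); vs V: M (payoff 1); vs W: L (payoff 2); vs X: N (payoff 7); vs Y: N (payoff 4).
No cell has both players best-responding. For instance, the Row player's best reply to O is Y, but against Y the Column player prefers N over O.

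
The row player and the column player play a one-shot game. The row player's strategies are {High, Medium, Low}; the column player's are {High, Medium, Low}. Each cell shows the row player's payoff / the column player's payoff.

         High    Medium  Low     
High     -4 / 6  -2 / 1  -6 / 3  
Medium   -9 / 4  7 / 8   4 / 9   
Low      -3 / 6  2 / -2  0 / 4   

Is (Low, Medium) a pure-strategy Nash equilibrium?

No

Holding the column player at Medium: the row player gets 2 from Low but could get 7 by switching to Medium. The row player has a profitable deviation.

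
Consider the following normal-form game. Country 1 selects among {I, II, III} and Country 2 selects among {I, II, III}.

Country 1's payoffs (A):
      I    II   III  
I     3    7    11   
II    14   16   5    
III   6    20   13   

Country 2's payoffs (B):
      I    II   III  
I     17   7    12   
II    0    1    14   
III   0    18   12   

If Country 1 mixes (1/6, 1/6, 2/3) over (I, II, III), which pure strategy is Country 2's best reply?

II

Compute Country 2's expected payoff from each pure strategy against the given mix.
I: (1/6)·17 + (1/6)·0 + (2/3)·0 = 17/6
II: (1/6)·7 + (1/6)·1 + (2/3)·18 = 40/3
III: (1/6)·12 + (1/6)·14 + (2/3)·12 = 37/3
Highest expected payoff is 40/3, from II.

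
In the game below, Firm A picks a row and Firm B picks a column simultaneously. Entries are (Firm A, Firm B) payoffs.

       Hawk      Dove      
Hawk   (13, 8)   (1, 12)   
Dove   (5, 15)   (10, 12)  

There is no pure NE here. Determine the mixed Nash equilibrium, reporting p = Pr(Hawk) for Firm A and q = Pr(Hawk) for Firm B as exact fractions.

p = 3/7, q = 9/17

In a mixed NE each player is indifferent between their pure strategies, so the opponent's mix sets the indifference.
Firm B indifferent between Hawk and Dove: p·8 + (1−p)·15 = p·12 + (1−p)·12 ⟹ 15 + (-7)p = 12 + 0p ⟹ p = 3/7.
Firm A indifferent between Hawk and Dove: q·13 + (1−q)·1 = q·5 + (1−q)·10 ⟹ 1 + 12q = 10 + (-5)q ⟹ q = 9/17.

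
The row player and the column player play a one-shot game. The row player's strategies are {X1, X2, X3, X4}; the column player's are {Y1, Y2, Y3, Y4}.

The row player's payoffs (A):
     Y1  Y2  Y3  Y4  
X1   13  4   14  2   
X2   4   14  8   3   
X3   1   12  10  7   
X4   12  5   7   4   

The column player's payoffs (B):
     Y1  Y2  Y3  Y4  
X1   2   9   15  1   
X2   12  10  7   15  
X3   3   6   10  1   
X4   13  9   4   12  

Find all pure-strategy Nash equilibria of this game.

Check mutual best responses: a cell is a NE iff neither player can gain by unilaterally deviating.
The row player's best responses — vs Y1: X1 (payoff 13); vs Y2: X2 (payoff 14); vs Y3: X1 (payoff 14); vs Y4: X3 (payoff 7).
The column player's best responses — vs X1: Y3 (payoff 15); vs X2: Y4 (payoff 15); vs X3: Y3 (payoff 10); vs X4: Y1 (payoff 13).
The only mutual best response is (X1, Y3); neither player gains by switching there.

(X1, Y3)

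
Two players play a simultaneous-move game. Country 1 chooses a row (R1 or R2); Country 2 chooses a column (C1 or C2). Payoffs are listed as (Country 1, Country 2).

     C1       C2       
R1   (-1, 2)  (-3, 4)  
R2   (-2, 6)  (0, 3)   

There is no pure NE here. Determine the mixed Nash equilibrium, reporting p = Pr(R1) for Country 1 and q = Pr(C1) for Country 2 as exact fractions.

In a mixed NE each player is indifferent between their pure strategies, so the opponent's mix sets the indifference.
Country 2 indifferent between C1 and C2: p·2 + (1−p)·6 = p·4 + (1−p)·3 ⟹ 6 + (-4)p = 3 + 1p ⟹ p = 3/5.
Country 1 indifferent between R1 and R2: q·(-1) + (1−q)·(-3) = q·(-2) + (1−q)·0 ⟹ (-3) + 2q = 0 + (-2)q ⟹ q = 3/4.

p = 3/5, q = 3/4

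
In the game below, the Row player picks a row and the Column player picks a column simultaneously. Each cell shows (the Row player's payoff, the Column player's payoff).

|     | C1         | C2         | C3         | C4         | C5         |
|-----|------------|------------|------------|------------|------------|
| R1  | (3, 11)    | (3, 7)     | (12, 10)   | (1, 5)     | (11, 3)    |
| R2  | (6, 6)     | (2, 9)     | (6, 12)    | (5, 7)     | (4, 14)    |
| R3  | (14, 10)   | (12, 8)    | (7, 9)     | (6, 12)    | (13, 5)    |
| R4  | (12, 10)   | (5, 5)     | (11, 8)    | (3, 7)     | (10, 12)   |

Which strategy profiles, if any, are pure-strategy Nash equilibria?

(R3, C4)

A profile is a Nash equilibrium when each player is best-responding to the other.
The Row player's best responses — vs C1: R3 (payoff 14); vs C2: R3 (payoff 12); vs C3: R1 (payoff 12); vs C4: R3 (payoff 6); vs C5: R3 (payoff 13).
The Column player's best responses — vs R1: C1 (payoff 11); vs R2: C5 (payoff 14); vs R3: C4 (payoff 12); vs R4: C5 (payoff 12).
The only mutual best response is (R3, C4); neither player gains by switching there.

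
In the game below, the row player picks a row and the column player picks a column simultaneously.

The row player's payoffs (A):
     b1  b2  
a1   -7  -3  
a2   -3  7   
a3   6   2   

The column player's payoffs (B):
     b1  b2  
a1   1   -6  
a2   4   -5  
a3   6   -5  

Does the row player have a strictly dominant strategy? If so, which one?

A strategy is strictly dominant if it gives the row player a strictly higher payoff than every other strategy, against every choice by the opponent.
a1 is not dominant: against b1, a2 gives -3 > -7.
a2 is not dominant: against b1, a3 gives 6 > -3.
a3 is not dominant: against b2, a2 gives 7 > 2.
No single strategy is best against every opponent action.

No strictly dominant strategy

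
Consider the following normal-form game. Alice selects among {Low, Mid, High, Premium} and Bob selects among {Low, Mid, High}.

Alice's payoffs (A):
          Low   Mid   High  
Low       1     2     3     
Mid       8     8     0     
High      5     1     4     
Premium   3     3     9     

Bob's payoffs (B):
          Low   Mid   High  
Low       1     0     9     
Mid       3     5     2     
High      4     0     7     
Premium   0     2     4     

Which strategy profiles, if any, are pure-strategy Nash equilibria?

(Mid, Mid) and (Premium, High)

A profile is a Nash equilibrium when each player is best-responding to the other.
Alice's best responses — vs Low: Mid (payoff 8); vs Mid: Mid (payoff 8); vs High: Premium (payoff 9).
Bob's best responses — vs Low: High (payoff 9); vs Mid: Mid (payoff 5); vs High: High (payoff 7); vs Premium: High (payoff 4).
Mutual best responses occur at (Mid, Mid) and (Premium, High); at each, neither player gains by switching.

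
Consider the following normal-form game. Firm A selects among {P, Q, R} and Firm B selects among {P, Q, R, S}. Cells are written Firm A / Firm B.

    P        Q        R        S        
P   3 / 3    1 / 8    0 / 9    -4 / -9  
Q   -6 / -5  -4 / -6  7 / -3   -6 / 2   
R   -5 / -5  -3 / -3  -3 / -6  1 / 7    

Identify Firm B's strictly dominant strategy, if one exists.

A strategy is strictly dominant if it gives Firm B a strictly higher payoff than every other strategy, against every choice by the opponent.
P is not dominant: against P, Q gives 8 > 3.
Q is not dominant: against P, R gives 9 > 8.
R is not dominant: against Q, S gives 2 > -3.
S is not dominant: against P, P gives 3 > -9.
No single strategy is best against every opponent action.

No strictly dominant strategy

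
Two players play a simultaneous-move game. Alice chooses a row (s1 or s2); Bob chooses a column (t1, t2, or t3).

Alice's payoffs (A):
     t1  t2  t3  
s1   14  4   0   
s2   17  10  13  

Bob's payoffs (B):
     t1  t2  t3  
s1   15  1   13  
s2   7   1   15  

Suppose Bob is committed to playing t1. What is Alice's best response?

With Bob fixed at t1, Alice's payoffs are: s1 → 14, s2 → 17.
The maximum is 17, achieved by s2.

s2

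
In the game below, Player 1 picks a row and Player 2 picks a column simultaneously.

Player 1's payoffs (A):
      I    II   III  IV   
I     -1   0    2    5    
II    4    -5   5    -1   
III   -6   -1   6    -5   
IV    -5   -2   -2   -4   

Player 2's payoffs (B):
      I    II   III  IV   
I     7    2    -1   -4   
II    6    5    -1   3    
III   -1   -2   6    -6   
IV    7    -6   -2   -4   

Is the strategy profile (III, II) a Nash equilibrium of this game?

No

Holding Player 2 at II: Player 1 gets -1 from III but could get 0 by switching to I. Player 1 has a profitable deviation.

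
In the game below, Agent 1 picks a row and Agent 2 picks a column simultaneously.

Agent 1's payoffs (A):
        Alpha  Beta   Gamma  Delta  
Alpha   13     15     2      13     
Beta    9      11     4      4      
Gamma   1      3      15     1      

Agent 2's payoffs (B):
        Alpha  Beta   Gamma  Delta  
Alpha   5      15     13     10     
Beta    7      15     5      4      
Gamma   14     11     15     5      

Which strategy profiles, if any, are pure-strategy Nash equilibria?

A profile is a Nash equilibrium when each player is best-responding to the other.
Agent 1's best responses — vs Alpha: Alpha (payoff 13); vs Beta: Alpha (payoff 15); vs Gamma: Gamma (payoff 15); vs Delta: Alpha (payoff 13).
Agent 2's best responses — vs Alpha: Beta (payoff 15); vs Beta: Beta (payoff 15); vs Gamma: Gamma (payoff 15).
Mutual best responses occur at (Alpha, Beta) and (Gamma, Gamma); at each, neither player gains by switching.

(Alpha, Beta) and (Gamma, Gamma)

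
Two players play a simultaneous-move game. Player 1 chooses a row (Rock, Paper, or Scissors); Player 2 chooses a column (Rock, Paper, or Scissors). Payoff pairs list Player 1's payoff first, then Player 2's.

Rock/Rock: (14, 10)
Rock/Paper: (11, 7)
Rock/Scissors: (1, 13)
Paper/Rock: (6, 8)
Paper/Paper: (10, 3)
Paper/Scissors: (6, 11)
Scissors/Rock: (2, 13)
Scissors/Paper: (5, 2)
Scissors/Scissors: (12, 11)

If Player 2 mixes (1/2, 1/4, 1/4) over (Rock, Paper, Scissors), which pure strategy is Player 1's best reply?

Rock

Compute Player 1's expected payoff from each pure strategy against the given mix.
Rock: (1/2)·14 + (1/4)·11 + (1/4)·1 = 10
Paper: (1/2)·6 + (1/4)·10 + (1/4)·6 = 7
Scissors: (1/2)·2 + (1/4)·5 + (1/4)·12 = 21/4
Highest expected payoff is 10, from Rock.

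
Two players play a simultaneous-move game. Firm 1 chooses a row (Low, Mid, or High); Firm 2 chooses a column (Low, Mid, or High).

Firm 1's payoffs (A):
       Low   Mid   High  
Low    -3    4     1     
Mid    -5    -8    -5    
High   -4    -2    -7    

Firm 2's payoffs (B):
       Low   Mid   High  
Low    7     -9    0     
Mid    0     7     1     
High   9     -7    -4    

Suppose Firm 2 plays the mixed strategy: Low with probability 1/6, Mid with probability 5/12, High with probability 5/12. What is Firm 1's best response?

Firm 1's best reply maximizes expected payoff against the mix.
Low: (1/6)·(-3) + (5/12)·4 + (5/12)·1 = 19/12
Mid: (1/6)·(-5) + (5/12)·(-8) + (5/12)·(-5) = -25/4
High: (1/6)·(-4) + (5/12)·(-2) + (5/12)·(-7) = -53/12
Highest expected payoff is 19/12, from Low.

Low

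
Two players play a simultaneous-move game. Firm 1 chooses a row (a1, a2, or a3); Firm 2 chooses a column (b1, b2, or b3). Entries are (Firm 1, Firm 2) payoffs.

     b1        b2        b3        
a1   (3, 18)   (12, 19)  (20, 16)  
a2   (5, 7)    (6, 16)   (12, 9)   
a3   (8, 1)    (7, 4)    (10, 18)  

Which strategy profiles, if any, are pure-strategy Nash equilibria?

Check mutual best responses: a cell is a NE iff neither player can gain by unilaterally deviating.
Firm 1's best responses — vs b1: a3 (payoff 8); vs b2: a1 (payoff 12); vs b3: a1 (payoff 20).
Firm 2's best responses — vs a1: b2 (payoff 19); vs a2: b2 (payoff 16); vs a3: b3 (payoff 18).
The only mutual best response is (a1, b2); neither player gains by switching there.

(a1, b2)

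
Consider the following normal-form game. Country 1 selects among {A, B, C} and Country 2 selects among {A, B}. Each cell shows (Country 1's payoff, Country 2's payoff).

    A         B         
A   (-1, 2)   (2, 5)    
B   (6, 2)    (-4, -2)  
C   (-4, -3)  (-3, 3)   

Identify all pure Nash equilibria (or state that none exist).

(A, B) and (B, A)

A profile is a Nash equilibrium when each player is best-responding to the other.
Country 1's best responses — vs A: B (payoff 6); vs B: A (payoff 2).
Country 2's best responses — vs A: B (payoff 5); vs B: A (payoff 2); vs C: B (payoff 3).
Mutual best responses occur at (A, B) and (B, A); at each, neither player gains by switching.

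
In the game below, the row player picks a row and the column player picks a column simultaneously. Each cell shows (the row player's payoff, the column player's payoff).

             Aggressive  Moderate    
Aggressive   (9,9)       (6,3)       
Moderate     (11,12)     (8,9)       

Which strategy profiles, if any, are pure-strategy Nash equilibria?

(Moderate, Aggressive)

A profile is a Nash equilibrium when each player is best-responding to the other.
The row player's best responses — vs Aggressive: Moderate (payoff 11); vs Moderate: Moderate (payoff 8).
The column player's best responses — vs Aggressive: Aggressive (payoff 9); vs Moderate: Aggressive (payoff 12).
The only mutual best response is (Moderate, Aggressive); neither player gains by switching there.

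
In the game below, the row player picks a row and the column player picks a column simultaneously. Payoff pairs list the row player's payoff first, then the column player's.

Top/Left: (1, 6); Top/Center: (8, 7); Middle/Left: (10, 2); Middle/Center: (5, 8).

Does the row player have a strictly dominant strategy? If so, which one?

No strictly dominant strategy

Check whether one of the row player's strategies beats all alternatives regardless of what the opponent does.
Top is not dominant: against Left, Middle gives 10 > 1.
Middle is not dominant: against Center, Top gives 8 > 5.
No single strategy is best against every opponent action.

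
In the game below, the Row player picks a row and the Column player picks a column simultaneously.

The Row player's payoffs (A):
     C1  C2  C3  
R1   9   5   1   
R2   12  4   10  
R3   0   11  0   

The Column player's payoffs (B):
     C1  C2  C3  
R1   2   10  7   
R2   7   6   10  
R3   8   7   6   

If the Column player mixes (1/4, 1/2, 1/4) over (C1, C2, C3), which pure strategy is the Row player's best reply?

Compute the Row player's expected payoff from each pure strategy against the given mix.
R1: (1/4)·9 + (1/2)·5 + (1/4)·1 = 5
R2: (1/4)·12 + (1/2)·4 + (1/4)·10 = 15/2
R3: (1/4)·0 + (1/2)·11 + (1/4)·0 = 11/2
Highest expected payoff is 15/2, from R2.

R2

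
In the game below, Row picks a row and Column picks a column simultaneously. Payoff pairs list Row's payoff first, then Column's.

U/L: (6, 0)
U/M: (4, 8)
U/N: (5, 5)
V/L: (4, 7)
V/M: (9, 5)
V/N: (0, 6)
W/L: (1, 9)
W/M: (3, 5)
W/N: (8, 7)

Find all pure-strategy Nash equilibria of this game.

There is no pure-strategy Nash equilibrium

A profile is a Nash equilibrium when each player is best-responding to the other.
Row's best responses — vs L: U (payoff 6); vs M: V (payoff 9); vs N: W (payoff 8).
Column's best responses — vs U: M (payoff 8); vs V: L (payoff 7); vs W: L (payoff 9).
No cell has both players best-responding. For instance, Row's best reply to N is W, but against W Column prefers L over N.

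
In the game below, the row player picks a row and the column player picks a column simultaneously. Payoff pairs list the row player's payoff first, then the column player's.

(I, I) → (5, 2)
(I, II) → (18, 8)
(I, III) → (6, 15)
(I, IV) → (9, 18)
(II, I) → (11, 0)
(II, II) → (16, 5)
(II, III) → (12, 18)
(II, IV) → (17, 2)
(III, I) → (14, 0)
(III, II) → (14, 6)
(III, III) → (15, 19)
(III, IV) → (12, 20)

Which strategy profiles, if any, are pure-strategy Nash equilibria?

Find each player's best response to every opponent strategy; NE are the intersections.
The row player's best responses — vs I: III (payoff 14); vs II: I (payoff 18); vs III: III (payoff 15); vs IV: II (payoff 17).
The column player's best responses — vs I: IV (payoff 18); vs II: III (payoff 18); vs III: IV (payoff 20).
No cell has both players best-responding. For instance, the row player's best reply to II is I, but against I the column player prefers IV over II.

No pure-strategy Nash equilibrium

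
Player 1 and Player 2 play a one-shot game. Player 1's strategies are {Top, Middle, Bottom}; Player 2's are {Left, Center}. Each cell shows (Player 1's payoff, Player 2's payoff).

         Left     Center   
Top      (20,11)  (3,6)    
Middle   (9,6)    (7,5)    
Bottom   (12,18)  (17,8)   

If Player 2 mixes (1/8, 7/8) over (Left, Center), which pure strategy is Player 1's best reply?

Bottom

Player 1's best reply maximizes expected payoff against the mix.
Top: (1/8)·20 + (7/8)·3 = 41/8
Middle: (1/8)·9 + (7/8)·7 = 29/4
Bottom: (1/8)·12 + (7/8)·17 = 131/8
Highest expected payoff is 131/8, from Bottom.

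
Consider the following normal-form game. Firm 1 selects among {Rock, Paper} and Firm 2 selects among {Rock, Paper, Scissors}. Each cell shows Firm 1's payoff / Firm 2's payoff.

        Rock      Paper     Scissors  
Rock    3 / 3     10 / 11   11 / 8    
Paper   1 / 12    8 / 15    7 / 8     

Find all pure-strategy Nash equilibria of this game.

(Rock, Paper)

A profile is a Nash equilibrium when each player is best-responding to the other.
Firm 1's best responses — vs Rock: Rock (payoff 3); vs Paper: Rock (payoff 10); vs Scissors: Rock (payoff 11).
Firm 2's best responses — vs Rock: Paper (payoff 11); vs Paper: Paper (payoff 15).
The only mutual best response is (Rock, Paper); neither player gains by switching there.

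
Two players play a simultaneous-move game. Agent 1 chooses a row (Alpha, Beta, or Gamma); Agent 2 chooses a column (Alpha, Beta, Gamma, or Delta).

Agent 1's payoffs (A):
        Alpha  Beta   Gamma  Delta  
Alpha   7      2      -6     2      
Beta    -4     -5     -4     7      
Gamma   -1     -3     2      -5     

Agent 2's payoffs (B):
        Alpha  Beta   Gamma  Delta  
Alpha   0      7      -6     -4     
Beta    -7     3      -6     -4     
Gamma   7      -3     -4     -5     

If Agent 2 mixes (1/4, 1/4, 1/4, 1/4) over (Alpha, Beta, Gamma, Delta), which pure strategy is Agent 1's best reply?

Agent 1's best reply maximizes expected payoff against the mix.
Alpha: (1/4)·7 + (1/4)·2 + (1/4)·(-6) + (1/4)·2 = 5/4
Beta: (1/4)·(-4) + (1/4)·(-5) + (1/4)·(-4) + (1/4)·7 = -3/2
Gamma: (1/4)·(-1) + (1/4)·(-3) + (1/4)·2 + (1/4)·(-5) = -7/4
Highest expected payoff is 5/4, from Alpha.

Alpha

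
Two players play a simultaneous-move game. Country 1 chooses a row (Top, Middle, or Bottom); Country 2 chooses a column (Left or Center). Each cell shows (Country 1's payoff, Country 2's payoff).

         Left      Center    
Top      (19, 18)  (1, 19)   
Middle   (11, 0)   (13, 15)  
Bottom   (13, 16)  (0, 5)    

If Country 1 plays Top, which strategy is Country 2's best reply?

Center

With Country 1 fixed at Top, Country 2's payoffs are: Left → 18, Center → 19.
The maximum is 19, achieved by Center.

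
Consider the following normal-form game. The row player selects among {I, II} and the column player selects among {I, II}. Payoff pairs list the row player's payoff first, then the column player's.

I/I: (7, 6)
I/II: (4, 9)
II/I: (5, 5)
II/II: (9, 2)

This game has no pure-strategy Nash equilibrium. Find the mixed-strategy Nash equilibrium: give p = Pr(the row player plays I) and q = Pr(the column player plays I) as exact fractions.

In a mixed NE each player is indifferent between their pure strategies, so the opponent's mix sets the indifference.
The column player indifferent between I and II: p·6 + (1−p)·5 = p·9 + (1−p)·2 ⟹ 5 + 1p = 2 + 7p ⟹ p = 1/2.
The row player indifferent between I and II: q·7 + (1−q)·4 = q·5 + (1−q)·9 ⟹ 4 + 3q = 9 + (-4)q ⟹ q = 5/7.

p = 1/2, q = 5/7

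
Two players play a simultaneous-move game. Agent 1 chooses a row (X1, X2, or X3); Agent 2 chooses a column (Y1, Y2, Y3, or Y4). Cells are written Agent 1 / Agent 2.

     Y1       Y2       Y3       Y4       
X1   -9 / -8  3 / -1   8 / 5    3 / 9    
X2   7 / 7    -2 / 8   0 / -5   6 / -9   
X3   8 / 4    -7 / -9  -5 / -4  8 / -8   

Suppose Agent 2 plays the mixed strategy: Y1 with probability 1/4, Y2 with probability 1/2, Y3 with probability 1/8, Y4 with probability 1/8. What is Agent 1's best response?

X2

Compute Agent 1's expected payoff from each pure strategy against the given mix.
X1: (1/4)·(-9) + (1/2)·3 + (1/8)·8 + (1/8)·3 = 5/8
X2: (1/4)·7 + (1/2)·(-2) + (1/8)·0 + (1/8)·6 = 3/2
X3: (1/4)·8 + (1/2)·(-7) + (1/8)·(-5) + (1/8)·8 = -9/8
Highest expected payoff is 3/2, from X2.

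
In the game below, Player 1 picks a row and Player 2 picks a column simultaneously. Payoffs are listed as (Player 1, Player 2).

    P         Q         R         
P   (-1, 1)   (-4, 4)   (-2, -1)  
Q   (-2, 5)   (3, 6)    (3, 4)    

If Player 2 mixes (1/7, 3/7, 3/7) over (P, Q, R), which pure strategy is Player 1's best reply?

Compute Player 1's expected payoff from each pure strategy against the given mix.
P: (1/7)·(-1) + (3/7)·(-4) + (3/7)·(-2) = -19/7
Q: (1/7)·(-2) + (3/7)·3 + (3/7)·3 = 16/7
Highest expected payoff is 16/7, from Q.

Q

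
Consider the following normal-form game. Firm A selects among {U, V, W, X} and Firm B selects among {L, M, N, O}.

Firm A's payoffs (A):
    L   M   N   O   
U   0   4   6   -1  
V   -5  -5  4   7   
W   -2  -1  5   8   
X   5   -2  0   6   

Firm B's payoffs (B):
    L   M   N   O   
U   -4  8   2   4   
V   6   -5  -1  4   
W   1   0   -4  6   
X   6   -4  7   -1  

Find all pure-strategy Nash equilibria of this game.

Check mutual best responses: a cell is a NE iff neither player can gain by unilaterally deviating.
Firm A's best responses — vs L: X (payoff 5); vs M: U (payoff 4); vs N: U (payoff 6); vs O: W (payoff 8).
Firm B's best responses — vs U: M (payoff 8); vs V: L (payoff 6); vs W: O (payoff 6); vs X: N (payoff 7).
Mutual best responses occur at (U, M) and (W, O); at each, neither player gains by switching.

(U, M) and (W, O)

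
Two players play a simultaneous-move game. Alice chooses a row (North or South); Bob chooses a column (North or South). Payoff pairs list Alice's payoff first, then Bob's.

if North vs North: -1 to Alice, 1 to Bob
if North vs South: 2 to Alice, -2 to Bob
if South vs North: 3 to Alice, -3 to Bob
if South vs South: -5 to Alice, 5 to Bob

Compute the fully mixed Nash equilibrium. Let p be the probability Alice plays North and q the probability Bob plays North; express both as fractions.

p = 8/11, q = 7/11

In a mixed NE each player is indifferent between their pure strategies, so the opponent's mix sets the indifference.
Bob indifferent between North and South: p·1 + (1−p)·(-3) = p·(-2) + (1−p)·5 ⟹ (-3) + 4p = 5 + (-7)p ⟹ p = 8/11.
Alice indifferent between North and South: q·(-1) + (1−q)·2 = q·3 + (1−q)·(-5) ⟹ 2 + (-3)q = (-5) + 8q ⟹ q = 7/11.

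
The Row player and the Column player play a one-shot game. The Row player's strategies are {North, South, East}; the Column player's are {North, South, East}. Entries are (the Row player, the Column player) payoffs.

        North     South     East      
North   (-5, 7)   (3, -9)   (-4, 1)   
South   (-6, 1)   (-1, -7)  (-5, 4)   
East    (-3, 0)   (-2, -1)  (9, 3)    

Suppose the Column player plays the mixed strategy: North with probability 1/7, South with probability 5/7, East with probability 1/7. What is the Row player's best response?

North

The Row player's best reply maximizes expected payoff against the mix.
North: (1/7)·(-5) + (5/7)·3 + (1/7)·(-4) = 6/7
South: (1/7)·(-6) + (5/7)·(-1) + (1/7)·(-5) = -16/7
East: (1/7)·(-3) + (5/7)·(-2) + (1/7)·9 = -4/7
Highest expected payoff is 6/7, from North.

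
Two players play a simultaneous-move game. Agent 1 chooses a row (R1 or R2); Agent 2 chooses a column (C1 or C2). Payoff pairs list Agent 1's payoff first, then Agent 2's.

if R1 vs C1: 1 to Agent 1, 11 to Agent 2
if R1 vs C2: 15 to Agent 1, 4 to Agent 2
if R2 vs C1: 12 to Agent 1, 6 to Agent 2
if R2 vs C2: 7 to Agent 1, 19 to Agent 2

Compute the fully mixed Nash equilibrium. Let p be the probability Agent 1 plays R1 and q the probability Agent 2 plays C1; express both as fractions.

p = 13/20, q = 8/19

Each player's mixing probability is pinned down by making the *other* player indifferent.
Agent 2 indifferent between C1 and C2: p·11 + (1−p)·6 = p·4 + (1−p)·19 ⟹ 6 + 5p = 19 + (-15)p ⟹ p = 13/20.
Agent 1 indifferent between R1 and R2: q·1 + (1−q)·15 = q·12 + (1−q)·7 ⟹ 15 + (-14)q = 7 + 5q ⟹ q = 8/19.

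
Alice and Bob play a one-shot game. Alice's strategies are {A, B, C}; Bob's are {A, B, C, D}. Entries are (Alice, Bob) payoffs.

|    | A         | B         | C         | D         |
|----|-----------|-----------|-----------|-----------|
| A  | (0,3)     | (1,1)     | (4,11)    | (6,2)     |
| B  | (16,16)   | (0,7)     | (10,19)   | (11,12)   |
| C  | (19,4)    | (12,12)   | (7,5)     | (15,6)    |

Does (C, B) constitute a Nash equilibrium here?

Yes

Holding Bob at B: Alice gets 12 from C, versus 1 from A, 0 from B. No profitable deviation for Alice.
Holding Alice at C: Bob gets 12 from B, versus 4 from A, 5 from C, 6 from D. No profitable deviation for Bob either.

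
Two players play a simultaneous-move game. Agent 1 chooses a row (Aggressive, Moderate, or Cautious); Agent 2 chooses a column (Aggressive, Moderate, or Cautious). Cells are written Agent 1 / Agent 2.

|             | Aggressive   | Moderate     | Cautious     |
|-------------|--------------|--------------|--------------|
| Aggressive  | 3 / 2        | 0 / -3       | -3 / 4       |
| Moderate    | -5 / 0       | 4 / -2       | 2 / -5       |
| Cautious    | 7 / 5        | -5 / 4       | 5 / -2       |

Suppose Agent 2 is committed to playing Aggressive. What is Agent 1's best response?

Cautious

With Agent 2 fixed at Aggressive, Agent 1's payoffs are: Aggressive → 3, Moderate → -5, Cautious → 7.
The maximum is 7, achieved by Cautious.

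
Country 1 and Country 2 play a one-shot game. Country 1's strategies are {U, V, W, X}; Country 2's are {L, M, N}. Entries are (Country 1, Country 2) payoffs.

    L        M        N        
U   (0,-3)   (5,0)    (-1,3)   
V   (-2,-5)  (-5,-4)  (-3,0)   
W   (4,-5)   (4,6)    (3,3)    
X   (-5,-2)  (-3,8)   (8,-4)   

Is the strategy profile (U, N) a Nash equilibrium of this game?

No

Holding Country 2 at N: Country 1 gets -1 from U but could get 8 by switching to X. Country 1 has a profitable deviation.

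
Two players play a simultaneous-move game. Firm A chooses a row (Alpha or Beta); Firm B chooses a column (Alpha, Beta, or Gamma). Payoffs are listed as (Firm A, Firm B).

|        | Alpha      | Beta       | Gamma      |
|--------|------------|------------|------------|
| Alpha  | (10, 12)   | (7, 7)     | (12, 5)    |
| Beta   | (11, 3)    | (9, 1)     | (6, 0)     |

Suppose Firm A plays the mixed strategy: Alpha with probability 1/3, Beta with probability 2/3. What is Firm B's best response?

Alpha

Compute Firm B's expected payoff from each pure strategy against the given mix.
Alpha: (1/3)·12 + (2/3)·3 = 6
Beta: (1/3)·7 + (2/3)·1 = 3
Gamma: (1/3)·5 + (2/3)·0 = 5/3
Highest expected payoff is 6, from Alpha.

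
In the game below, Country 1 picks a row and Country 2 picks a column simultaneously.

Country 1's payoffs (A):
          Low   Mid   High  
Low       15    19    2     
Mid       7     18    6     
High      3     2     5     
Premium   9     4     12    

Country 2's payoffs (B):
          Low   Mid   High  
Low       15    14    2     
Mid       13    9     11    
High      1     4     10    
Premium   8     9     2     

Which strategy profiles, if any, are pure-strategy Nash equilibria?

(Low, Low)

Find each player's best response to every opponent strategy; NE are the intersections.
Country 1's best responses — vs Low: Low (payoff 15); vs Mid: Low (payoff 19); vs High: Premium (payoff 12).
Country 2's best responses — vs Low: Low (payoff 15); vs Mid: Low (payoff 13); vs High: High (payoff 10); vs Premium: Mid (payoff 9).
The only mutual best response is (Low, Low); neither player gains by switching there.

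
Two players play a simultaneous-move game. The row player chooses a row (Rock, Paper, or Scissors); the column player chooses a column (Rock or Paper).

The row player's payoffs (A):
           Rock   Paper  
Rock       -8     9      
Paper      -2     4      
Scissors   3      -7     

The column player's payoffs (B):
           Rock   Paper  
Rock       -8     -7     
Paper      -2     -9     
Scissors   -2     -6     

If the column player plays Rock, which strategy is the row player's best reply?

Scissors

With the column player fixed at Rock, the row player's payoffs are: Rock → -8, Paper → -2, Scissors → 3.
The maximum is 3, achieved by Scissors.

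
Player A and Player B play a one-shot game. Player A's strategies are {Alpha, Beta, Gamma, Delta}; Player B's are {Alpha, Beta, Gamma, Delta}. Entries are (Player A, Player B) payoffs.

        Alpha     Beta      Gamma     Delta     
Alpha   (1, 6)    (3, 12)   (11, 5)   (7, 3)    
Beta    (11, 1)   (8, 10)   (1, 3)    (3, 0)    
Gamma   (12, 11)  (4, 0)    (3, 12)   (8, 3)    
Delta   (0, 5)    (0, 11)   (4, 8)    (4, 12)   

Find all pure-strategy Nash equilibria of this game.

(Beta, Beta)

Find each player's best response to every opponent strategy; NE are the intersections.
Player A's best responses — vs Alpha: Gamma (payoff 12); vs Beta: Beta (payoff 8); vs Gamma: Alpha (payoff 11); vs Delta: Gamma (payoff 8).
Player B's best responses — vs Alpha: Beta (payoff 12); vs Beta: Beta (payoff 10); vs Gamma: Gamma (payoff 12); vs Delta: Delta (payoff 12).
The only mutual best response is (Beta, Beta); neither player gains by switching there.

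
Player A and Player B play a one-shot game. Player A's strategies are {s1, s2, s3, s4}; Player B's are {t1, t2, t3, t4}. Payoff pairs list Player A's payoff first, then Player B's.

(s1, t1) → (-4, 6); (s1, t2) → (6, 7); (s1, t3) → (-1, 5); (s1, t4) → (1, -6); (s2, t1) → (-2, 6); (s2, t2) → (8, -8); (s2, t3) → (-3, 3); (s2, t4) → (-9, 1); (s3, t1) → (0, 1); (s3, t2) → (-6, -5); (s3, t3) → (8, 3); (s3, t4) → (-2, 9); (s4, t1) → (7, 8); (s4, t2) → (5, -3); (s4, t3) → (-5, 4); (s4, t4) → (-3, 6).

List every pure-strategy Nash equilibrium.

Check mutual best responses: a cell is a NE iff neither player can gain by unilaterally deviating.
Player A's best responses — vs t1: s4 (payoff 7); vs t2: s2 (payoff 8); vs t3: s3 (payoff 8); vs t4: s1 (payoff 1).
Player B's best responses — vs s1: t2 (payoff 7); vs s2: t1 (payoff 6); vs s3: t4 (payoff 9); vs s4: t1 (payoff 8).
The only mutual best response is (s4, t1); neither player gains by switching there.

(s4, t1)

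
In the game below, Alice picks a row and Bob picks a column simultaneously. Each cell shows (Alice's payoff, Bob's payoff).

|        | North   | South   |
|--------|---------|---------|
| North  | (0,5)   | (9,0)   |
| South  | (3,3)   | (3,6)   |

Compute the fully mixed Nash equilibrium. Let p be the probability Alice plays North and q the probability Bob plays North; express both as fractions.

p = 3/8, q = 2/3

In a mixed NE each player is indifferent between their pure strategies, so the opponent's mix sets the indifference.
Bob indifferent between North and South: p·5 + (1−p)·3 = p·0 + (1−p)·6 ⟹ 3 + 2p = 6 + (-6)p ⟹ p = 3/8.
Alice indifferent between North and South: q·0 + (1−q)·9 = q·3 + (1−q)·3 ⟹ 9 + (-9)q = 3 + 0q ⟹ q = 2/3.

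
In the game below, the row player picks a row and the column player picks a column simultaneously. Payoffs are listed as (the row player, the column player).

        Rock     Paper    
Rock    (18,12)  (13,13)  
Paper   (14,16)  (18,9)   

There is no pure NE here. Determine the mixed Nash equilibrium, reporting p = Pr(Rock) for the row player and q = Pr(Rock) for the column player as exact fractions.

p = 7/8, q = 5/9

Each player's mixing probability is pinned down by making the *other* player indifferent.
The column player indifferent between Rock and Paper: p·12 + (1−p)·16 = p·13 + (1−p)·9 ⟹ 16 + (-4)p = 9 + 4p ⟹ p = 7/8.
The row player indifferent between Rock and Paper: q·18 + (1−q)·13 = q·14 + (1−q)·18 ⟹ 13 + 5q = 18 + (-4)q ⟹ q = 5/9.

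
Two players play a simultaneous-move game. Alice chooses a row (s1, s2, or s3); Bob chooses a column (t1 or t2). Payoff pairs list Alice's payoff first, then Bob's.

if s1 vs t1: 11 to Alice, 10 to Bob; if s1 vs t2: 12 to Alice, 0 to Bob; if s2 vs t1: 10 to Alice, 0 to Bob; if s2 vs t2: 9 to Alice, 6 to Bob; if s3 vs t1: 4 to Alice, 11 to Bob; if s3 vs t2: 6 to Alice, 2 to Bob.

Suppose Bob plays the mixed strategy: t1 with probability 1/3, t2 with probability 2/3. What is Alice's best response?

Alice's best reply maximizes expected payoff against the mix.
s1: (1/3)·11 + (2/3)·12 = 35/3
s2: (1/3)·10 + (2/3)·9 = 28/3
s3: (1/3)·4 + (2/3)·6 = 16/3
Highest expected payoff is 35/3, from s1.

s1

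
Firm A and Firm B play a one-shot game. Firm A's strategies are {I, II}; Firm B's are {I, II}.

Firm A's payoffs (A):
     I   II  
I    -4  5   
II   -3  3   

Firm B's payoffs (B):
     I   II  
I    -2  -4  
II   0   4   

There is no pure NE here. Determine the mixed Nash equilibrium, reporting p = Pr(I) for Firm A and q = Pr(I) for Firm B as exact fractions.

Each player's mixing probability is pinned down by making the *other* player indifferent.
Firm B indifferent between I and II: p·(-2) + (1−p)·0 = p·(-4) + (1−p)·4 ⟹ 0 + (-2)p = 4 + (-8)p ⟹ p = 2/3.
Firm A indifferent between I and II: q·(-4) + (1−q)·5 = q·(-3) + (1−q)·3 ⟹ 5 + (-9)q = 3 + (-6)q ⟹ q = 2/3.

p = 2/3, q = 2/3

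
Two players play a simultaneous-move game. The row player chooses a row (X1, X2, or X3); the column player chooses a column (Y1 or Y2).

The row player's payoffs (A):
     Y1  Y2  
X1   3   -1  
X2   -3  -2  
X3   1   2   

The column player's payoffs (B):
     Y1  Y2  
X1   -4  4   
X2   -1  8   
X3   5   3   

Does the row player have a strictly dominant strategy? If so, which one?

None

Check whether one of the row player's strategies beats all alternatives regardless of what the opponent does.
X1 is not dominant: against Y2, X3 gives 2 > -1.
X2 is not dominant: against Y1, X1 gives 3 > -3.
X3 is not dominant: against Y1, X1 gives 3 > 1.
No single strategy is best against every opponent action.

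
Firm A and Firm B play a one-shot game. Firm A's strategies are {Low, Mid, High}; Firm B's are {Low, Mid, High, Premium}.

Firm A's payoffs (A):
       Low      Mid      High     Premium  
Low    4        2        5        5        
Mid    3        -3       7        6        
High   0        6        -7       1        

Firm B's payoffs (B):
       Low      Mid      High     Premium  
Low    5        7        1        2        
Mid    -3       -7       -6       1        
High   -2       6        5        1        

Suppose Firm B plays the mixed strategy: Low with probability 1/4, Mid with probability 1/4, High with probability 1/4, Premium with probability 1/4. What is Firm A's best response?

Compute Firm A's expected payoff from each pure strategy against the given mix.
Low: (1/4)·4 + (1/4)·2 + (1/4)·5 + (1/4)·5 = 4
Mid: (1/4)·3 + (1/4)·(-3) + (1/4)·7 + (1/4)·6 = 13/4
High: (1/4)·0 + (1/4)·6 + (1/4)·(-7) + (1/4)·1 = 0
Highest expected payoff is 4, from Low.

Low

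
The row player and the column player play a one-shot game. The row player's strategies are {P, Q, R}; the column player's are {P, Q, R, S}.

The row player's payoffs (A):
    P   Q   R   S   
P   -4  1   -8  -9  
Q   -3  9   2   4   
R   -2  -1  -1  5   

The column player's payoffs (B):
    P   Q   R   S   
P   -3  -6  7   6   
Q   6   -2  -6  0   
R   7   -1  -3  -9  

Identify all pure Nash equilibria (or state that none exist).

Check mutual best responses: a cell is a NE iff neither player can gain by unilaterally deviating.
The row player's best responses — vs P: R (payoff -2); vs Q: Q (payoff 9); vs R: Q (payoff 2); vs S: R (payoff 5).
The column player's best responses — vs P: R (payoff 7); vs Q: P (payoff 6); vs R: P (payoff 7).
The only mutual best response is (R, P); neither player gains by switching there.

(R, P)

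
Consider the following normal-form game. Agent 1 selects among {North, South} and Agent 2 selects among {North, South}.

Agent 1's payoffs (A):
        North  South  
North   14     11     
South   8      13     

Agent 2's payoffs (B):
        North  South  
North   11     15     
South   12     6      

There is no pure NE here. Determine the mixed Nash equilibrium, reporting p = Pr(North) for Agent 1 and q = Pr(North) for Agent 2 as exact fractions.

p = 3/5, q = 1/4

Each player's mixing probability is pinned down by making the *other* player indifferent.
Agent 2 indifferent between North and South: p·11 + (1−p)·12 = p·15 + (1−p)·6 ⟹ 12 + (-1)p = 6 + 9p ⟹ p = 3/5.
Agent 1 indifferent between North and South: q·14 + (1−q)·11 = q·8 + (1−q)·13 ⟹ 11 + 3q = 13 + (-5)q ⟹ q = 1/4.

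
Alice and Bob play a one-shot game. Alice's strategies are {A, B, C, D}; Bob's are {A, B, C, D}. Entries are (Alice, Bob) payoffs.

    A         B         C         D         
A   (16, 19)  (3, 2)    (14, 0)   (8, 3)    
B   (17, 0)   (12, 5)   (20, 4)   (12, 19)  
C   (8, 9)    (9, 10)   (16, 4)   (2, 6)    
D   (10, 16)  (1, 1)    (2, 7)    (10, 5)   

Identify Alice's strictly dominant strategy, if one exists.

A strategy is strictly dominant if it gives Alice a strictly higher payoff than every other strategy, against every choice by the opponent.
B strictly dominates: vs A: 17 > each of {16, 8, 10}; vs B: 12 > each of {3, 9, 1}; vs C: 20 > each of {14, 16, 2}; vs D: 12 > each of {8, 2, 10}.

B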